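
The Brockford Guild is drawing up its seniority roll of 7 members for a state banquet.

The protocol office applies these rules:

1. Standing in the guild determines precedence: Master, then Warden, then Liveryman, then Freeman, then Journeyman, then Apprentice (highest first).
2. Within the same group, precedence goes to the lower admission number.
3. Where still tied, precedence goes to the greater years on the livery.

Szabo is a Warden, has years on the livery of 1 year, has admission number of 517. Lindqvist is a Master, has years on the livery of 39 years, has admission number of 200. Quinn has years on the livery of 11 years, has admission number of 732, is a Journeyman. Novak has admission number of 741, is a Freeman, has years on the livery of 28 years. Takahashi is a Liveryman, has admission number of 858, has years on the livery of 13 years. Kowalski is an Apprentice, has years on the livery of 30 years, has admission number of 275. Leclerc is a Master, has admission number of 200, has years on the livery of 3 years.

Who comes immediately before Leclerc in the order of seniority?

By standing in the guild: Lindqvist and Leclerc (Master); then Szabo (Warden); then Takahashi (Liveryman); then Novak (Freeman); then Quinn (Journeyman); then Kowalski (Apprentice).
Lindqvist and Leclerc both have admission number 200, so the next rule applies.
Among Lindqvist and Leclerc, by years on the livery (higher first): Lindqvist (39 years) before Leclerc (3 years).
Order: Lindqvist, Leclerc, Szabo, Takahashi, Novak, Quinn, Kowalski.

Lindqvist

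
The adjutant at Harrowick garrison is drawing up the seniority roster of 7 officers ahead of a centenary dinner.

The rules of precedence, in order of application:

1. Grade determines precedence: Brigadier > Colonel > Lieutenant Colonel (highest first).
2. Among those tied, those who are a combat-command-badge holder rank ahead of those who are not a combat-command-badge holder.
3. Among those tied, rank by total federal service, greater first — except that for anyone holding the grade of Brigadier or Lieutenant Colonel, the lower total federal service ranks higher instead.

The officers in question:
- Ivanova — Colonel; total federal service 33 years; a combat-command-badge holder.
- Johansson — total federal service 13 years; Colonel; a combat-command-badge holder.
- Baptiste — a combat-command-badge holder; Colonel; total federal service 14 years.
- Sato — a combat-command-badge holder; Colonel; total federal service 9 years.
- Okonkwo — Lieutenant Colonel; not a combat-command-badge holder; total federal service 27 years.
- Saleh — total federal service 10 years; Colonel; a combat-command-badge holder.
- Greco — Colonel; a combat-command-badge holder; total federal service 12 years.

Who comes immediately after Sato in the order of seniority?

Okonkwo

By grade: Ivanova, Baptiste, Johansson, Greco, Saleh and Sato (Colonel); then Okonkwo (Lieutenant Colonel).
Ivanova, Baptiste, Johansson, Greco, Saleh and Sato are each a combat-command-badge holder, so the next rule applies.
Among Ivanova, Baptiste, Johansson, Greco, Saleh and Sato, by total federal service (higher first): Ivanova (33 years) before Baptiste (14 years) before Johansson (13 years) before Greco (12 years) before Saleh (10 years) before Sato (9 years).
Order: Ivanova, Baptiste, Johansson, Greco, Saleh, Sato, Okonkwo.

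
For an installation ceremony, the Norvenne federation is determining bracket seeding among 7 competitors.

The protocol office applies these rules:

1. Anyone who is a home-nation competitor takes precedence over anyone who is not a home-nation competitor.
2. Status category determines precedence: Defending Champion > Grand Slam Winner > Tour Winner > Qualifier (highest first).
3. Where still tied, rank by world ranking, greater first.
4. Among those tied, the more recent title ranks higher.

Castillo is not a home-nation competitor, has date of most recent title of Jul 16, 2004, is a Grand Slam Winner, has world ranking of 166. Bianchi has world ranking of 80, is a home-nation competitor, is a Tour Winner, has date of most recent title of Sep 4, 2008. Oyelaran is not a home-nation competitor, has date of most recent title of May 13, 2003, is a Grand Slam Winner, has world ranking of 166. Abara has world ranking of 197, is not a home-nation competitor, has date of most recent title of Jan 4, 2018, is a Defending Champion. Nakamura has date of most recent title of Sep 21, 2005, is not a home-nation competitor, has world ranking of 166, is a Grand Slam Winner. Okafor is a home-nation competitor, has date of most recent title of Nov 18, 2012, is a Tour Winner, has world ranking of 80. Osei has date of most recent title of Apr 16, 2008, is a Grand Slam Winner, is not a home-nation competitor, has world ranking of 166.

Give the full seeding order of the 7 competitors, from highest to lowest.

Okafor, Bianchi, Abara, Osei, Nakamura, Castillo, Oyelaran

By the first rule: Okafor and Bianchi (both a home-nation competitor); then Abara, Osei, Nakamura, Castillo and Oyelaran (each not a home-nation competitor).
Okafor and Bianchi are each Tour Winner, so the next rule applies.
Okafor and Bianchi both have world ranking 80, so the next rule applies.
Among Okafor and Bianchi, by date of most recent title (later first): Okafor (Nov 18, 2012) before Bianchi (Sep 4, 2008).
Among Abara, Osei, Nakamura, Castillo and Oyelaran, by status category: Abara (Defending Champion) before Osei, Nakamura, Castillo and Oyelaran (Grand Slam Winner).
Osei, Nakamura, Castillo and Oyelaran all have world ranking 166, so the next rule applies.
Among Osei, Nakamura, Castillo and Oyelaran, by date of most recent title (later first): Osei (Apr 16, 2008) before Nakamura (Sep 21, 2005) before Castillo (Jul 16, 2004) before Oyelaran (May 13, 2003).
Full order: Okafor, Bianchi, Abara, Osei, Nakamura, Castillo, Oyelaran.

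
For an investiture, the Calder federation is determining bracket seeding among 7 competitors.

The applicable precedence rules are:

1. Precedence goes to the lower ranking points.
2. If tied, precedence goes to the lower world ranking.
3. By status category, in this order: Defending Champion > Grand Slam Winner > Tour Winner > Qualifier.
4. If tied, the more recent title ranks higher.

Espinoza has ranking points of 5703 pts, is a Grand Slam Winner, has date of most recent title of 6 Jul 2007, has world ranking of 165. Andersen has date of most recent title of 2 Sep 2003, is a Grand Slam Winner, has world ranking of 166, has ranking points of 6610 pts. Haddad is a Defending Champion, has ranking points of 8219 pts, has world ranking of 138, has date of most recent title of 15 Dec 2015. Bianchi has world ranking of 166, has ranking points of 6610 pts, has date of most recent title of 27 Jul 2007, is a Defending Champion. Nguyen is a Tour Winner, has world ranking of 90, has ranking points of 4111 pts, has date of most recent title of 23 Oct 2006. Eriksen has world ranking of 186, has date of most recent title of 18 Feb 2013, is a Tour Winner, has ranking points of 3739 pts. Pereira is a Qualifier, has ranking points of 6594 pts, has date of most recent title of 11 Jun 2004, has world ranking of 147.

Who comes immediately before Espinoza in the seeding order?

By ranking points (lower first): Eriksen (3739 pts); then Nguyen (4111 pts); then Espinoza (5703 pts); then Pereira (6594 pts); then Bianchi and Andersen (both 6610 pts); then Haddad (8219 pts).
Bianchi and Andersen both have world ranking 166, so the next rule applies.
Among Bianchi and Andersen, by status category: Bianchi (Defending Champion) before Andersen (Grand Slam Winner).
Order: Eriksen, Nguyen, Espinoza, Pereira, Bianchi, Andersen, Haddad.

Nguyen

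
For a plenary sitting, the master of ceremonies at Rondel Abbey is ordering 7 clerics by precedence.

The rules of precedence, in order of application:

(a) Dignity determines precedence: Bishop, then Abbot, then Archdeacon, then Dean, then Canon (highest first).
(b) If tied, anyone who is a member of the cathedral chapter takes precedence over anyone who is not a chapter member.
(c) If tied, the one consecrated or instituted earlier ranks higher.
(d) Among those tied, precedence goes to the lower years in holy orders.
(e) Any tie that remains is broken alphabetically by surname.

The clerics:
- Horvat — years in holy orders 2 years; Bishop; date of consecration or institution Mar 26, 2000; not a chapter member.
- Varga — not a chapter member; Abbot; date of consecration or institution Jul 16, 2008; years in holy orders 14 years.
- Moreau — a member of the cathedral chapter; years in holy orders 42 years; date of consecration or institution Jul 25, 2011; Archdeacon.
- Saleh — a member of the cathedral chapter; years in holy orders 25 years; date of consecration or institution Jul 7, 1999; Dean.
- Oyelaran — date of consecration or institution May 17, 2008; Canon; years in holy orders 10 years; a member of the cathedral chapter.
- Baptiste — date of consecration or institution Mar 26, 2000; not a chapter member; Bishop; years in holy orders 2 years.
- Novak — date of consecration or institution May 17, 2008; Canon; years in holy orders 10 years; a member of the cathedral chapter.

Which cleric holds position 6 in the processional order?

Novak

By dignity: Baptiste and Horvat (Bishop); then Varga (Abbot); then Moreau (Archdeacon); then Saleh (Dean); then Novak and Oyelaran (Canon).
Baptiste and Horvat are each not a chapter member, so the next rule applies.
Baptiste and Horvat both have date of consecration or institution Mar 26, 2000, so the next rule applies.
Baptiste and Horvat both have years in holy orders 2 years, so the next rule applies.
Among Baptiste and Horvat, alphabetically by surname: Baptiste before Horvat.
Novak and Oyelaran are each a member of the cathedral chapter, so the next rule applies.
Novak and Oyelaran both have date of consecration or institution May 17, 2008, so the next rule applies.
Novak and Oyelaran both have years in holy orders 10 years, so the next rule applies.
Among Novak and Oyelaran, alphabetically by surname: Novak before Oyelaran.
Order: Baptiste, Horvat, Varga, Moreau, Saleh, Novak, Oyelaran.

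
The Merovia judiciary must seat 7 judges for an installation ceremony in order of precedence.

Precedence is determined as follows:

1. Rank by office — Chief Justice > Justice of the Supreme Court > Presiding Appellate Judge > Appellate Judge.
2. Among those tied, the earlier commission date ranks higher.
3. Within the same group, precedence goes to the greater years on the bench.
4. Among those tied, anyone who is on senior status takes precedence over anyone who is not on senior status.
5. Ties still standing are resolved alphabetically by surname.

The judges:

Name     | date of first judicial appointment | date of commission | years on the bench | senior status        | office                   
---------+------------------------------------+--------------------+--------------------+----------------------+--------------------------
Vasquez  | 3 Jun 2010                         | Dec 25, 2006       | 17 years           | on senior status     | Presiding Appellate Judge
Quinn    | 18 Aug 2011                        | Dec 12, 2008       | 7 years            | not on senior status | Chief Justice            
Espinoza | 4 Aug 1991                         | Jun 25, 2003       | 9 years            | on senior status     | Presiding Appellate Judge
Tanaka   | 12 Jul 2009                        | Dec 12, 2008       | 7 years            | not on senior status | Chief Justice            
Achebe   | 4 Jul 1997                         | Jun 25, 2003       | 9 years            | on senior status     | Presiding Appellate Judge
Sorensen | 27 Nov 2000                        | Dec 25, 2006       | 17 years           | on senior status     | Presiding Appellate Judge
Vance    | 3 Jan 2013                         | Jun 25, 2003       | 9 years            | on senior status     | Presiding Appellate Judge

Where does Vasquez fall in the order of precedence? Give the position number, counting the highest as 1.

By office: Quinn and Tanaka (Chief Justice); then Achebe, Espinoza, Vance, Sorensen and Vasquez (Presiding Appellate Judge).
Quinn and Tanaka both have date of commission Dec 12, 2008, so the next rule applies.
Quinn and Tanaka both have years on the bench 7 years, so the next rule applies.
Quinn and Tanaka are each not on senior status, so the next rule applies.
Among Quinn and Tanaka, alphabetically by surname: Quinn before Tanaka.
Among Achebe, Espinoza, Vance, Sorensen and Vasquez, by date of commission (earlier first): Achebe, Espinoza and Vance (Jun 25, 2003) before Sorensen and Vasquez (Dec 25, 2006).
Achebe, Espinoza and Vance all have years on the bench 9 years, so the next rule applies.
Achebe, Espinoza and Vance are each on senior status, so the next rule applies.
Among Achebe, Espinoza and Vance, alphabetically by surname: Achebe before Espinoza before Vance.
Sorensen and Vasquez both have years on the bench 17 years, so the next rule applies.
Sorensen and Vasquez are each on senior status, so the next rule applies.
Among Sorensen and Vasquez, alphabetically by surname: Sorensen before Vasquez.
Order: Quinn, Tanaka, Achebe, Espinoza, Vance, Sorensen, Vasquez. So position 7.

7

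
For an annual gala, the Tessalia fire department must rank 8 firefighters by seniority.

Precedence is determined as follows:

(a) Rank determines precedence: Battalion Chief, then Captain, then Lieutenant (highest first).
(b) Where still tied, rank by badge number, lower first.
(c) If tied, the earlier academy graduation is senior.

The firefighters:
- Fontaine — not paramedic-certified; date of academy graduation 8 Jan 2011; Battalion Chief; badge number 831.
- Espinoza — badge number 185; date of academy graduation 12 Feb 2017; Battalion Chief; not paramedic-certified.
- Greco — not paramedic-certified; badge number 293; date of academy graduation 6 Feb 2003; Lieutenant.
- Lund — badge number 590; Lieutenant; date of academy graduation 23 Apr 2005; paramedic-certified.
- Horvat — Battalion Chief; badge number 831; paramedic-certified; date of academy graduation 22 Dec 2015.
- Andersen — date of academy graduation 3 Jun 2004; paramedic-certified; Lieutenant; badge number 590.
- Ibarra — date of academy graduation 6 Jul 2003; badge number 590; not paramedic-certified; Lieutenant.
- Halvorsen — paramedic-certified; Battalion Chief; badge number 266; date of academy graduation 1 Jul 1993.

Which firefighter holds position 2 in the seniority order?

Halvorsen

By rank: Espinoza, Halvorsen, Fontaine and Horvat (Battalion Chief); then Greco, Ibarra, Andersen and Lund (Lieutenant).
Among Espinoza, Halvorsen, Fontaine and Horvat, by badge number (lower first): Espinoza (185) before Halvorsen (266) before Fontaine and Horvat (831).
Among Fontaine and Horvat, by date of academy graduation (earlier first): Fontaine (8 Jan 2011) before Horvat (22 Dec 2015).
Among Greco, Ibarra, Andersen and Lund, by badge number (lower first): Greco (293) before Ibarra, Andersen and Lund (590).
Among Ibarra, Andersen and Lund, by date of academy graduation (earlier first): Ibarra (6 Jul 2003) before Andersen (3 Jun 2004) before Lund (23 Apr 2005).
Order: Espinoza, Halvorsen, Fontaine, Horvat, Greco, Ibarra, Andersen, Lund.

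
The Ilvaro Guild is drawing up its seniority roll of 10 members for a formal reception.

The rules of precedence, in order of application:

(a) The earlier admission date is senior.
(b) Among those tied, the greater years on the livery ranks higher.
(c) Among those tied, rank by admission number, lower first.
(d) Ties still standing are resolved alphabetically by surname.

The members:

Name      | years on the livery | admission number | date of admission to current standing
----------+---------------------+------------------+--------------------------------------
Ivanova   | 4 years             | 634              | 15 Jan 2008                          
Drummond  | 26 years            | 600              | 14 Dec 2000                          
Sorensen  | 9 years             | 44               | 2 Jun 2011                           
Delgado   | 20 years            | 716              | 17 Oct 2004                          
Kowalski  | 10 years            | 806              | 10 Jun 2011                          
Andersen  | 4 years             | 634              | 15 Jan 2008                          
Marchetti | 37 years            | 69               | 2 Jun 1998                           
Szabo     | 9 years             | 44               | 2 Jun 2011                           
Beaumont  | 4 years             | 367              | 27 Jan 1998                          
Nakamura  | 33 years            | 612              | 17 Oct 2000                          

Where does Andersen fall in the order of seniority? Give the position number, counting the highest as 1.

6

By date of admission to current standing (earlier first): Beaumont (27 Jan 1998); then Marchetti (2 Jun 1998); then Nakamura (17 Oct 2000); then Drummond (14 Dec 2000); then Delgado (17 Oct 2004); then Andersen and Ivanova (both 15 Jan 2008); then Sorensen and Szabo (both 2 Jun 2011); then Kowalski (10 Jun 2011).
Andersen and Ivanova both have years on the livery 4 years, so the next rule applies.
Andersen and Ivanova both have admission number 634, so the next rule applies.
Among Andersen and Ivanova, alphabetically by surname: Andersen before Ivanova.
Sorensen and Szabo both have years on the livery 9 years, so the next rule applies.
Sorensen and Szabo both have admission number 44, so the next rule applies.
Among Sorensen and Szabo, alphabetically by surname: Sorensen before Szabo.
Order: Beaumont, Marchetti, Nakamura, Drummond, Delgado, Andersen, Ivanova, Sorensen, Szabo, Kowalski. So position 6.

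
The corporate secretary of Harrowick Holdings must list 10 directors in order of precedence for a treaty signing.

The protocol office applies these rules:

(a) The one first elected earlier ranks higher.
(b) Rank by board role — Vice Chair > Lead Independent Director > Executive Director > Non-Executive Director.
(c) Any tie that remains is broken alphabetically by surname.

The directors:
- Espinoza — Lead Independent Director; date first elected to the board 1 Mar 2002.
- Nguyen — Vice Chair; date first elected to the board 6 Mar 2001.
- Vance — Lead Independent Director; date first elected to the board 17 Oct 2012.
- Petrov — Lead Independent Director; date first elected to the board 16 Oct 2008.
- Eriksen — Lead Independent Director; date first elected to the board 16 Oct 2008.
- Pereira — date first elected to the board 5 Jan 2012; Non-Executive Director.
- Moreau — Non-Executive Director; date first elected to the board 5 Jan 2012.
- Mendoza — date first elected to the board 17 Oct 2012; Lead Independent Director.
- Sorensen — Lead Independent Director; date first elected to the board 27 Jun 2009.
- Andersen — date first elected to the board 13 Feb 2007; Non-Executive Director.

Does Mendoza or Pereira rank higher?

Pereira

By date first elected to the board (earlier first): Nguyen (6 Mar 2001); then Espinoza (1 Mar 2002); then Andersen (13 Feb 2007); then Eriksen and Petrov (both 16 Oct 2008); then Sorensen (27 Jun 2009); then Moreau and Pereira (both 5 Jan 2012); then Mendoza and Vance (both 17 Oct 2012).
Eriksen and Petrov are each Lead Independent Director, so the next rule applies.
Among Eriksen and Petrov, alphabetically by surname: Eriksen before Petrov.
Moreau and Pereira are each Non-Executive Director, so the next rule applies.
Among Moreau and Pereira, alphabetically by surname: Moreau before Pereira.
Mendoza and Vance are each Lead Independent Director, so the next rule applies.
Among Mendoza and Vance, alphabetically by surname: Mendoza before Vance.
So Pereira takes precedence.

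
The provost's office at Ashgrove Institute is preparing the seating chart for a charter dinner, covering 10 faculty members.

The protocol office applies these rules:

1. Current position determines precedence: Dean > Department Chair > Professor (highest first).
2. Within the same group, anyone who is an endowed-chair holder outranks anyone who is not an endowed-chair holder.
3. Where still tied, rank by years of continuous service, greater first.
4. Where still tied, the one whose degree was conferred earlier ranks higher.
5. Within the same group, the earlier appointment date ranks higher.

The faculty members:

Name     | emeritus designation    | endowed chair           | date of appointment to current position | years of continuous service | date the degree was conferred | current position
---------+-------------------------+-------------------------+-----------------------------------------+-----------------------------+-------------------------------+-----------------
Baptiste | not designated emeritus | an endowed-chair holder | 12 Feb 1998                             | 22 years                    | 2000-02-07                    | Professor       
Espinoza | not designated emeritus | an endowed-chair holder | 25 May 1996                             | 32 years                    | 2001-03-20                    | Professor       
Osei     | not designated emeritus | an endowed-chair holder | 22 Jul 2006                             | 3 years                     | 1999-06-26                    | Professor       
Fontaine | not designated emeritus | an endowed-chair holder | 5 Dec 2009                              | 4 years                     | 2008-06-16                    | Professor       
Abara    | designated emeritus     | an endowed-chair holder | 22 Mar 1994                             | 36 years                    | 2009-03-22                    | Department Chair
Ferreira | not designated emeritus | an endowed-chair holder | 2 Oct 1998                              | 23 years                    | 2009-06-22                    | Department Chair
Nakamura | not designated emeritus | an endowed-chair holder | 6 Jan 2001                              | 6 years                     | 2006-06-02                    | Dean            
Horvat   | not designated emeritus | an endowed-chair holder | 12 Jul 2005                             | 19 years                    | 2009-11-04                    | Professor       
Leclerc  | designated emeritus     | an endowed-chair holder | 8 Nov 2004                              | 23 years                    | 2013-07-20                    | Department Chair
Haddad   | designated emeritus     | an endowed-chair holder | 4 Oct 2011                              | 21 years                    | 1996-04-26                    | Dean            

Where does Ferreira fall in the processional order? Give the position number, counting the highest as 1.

By current position: Haddad and Nakamura (Dean); then Abara, Ferreira and Leclerc (Department Chair); then Espinoza, Baptiste, Horvat, Fontaine and Osei (Professor).
Haddad and Nakamura are each an endowed-chair holder, so the next rule applies.
Among Haddad and Nakamura, by years of continuous service (higher first): Haddad (21 years) before Nakamura (6 years).
Abara, Ferreira and Leclerc are each an endowed-chair holder, so the next rule applies.
Among Abara, Ferreira and Leclerc, by years of continuous service (higher first): Abara (36 years) before Ferreira and Leclerc (23 years).
Among Ferreira and Leclerc, by date the degree was conferred (earlier first): Ferreira (2009-06-22) before Leclerc (2013-07-20).
Espinoza, Baptiste, Horvat, Fontaine and Osei are each an endowed-chair holder, so the next rule applies.
Among Espinoza, Baptiste, Horvat, Fontaine and Osei, by years of continuous service (higher first): Espinoza (32 years) before Baptiste (22 years) before Horvat (19 years) before Fontaine (4 years) before Osei (3 years).
Order: Haddad, Nakamura, Abara, Ferreira, Leclerc, Espinoza, Baptiste, Horvat, Fontaine, Osei. So position 4.

4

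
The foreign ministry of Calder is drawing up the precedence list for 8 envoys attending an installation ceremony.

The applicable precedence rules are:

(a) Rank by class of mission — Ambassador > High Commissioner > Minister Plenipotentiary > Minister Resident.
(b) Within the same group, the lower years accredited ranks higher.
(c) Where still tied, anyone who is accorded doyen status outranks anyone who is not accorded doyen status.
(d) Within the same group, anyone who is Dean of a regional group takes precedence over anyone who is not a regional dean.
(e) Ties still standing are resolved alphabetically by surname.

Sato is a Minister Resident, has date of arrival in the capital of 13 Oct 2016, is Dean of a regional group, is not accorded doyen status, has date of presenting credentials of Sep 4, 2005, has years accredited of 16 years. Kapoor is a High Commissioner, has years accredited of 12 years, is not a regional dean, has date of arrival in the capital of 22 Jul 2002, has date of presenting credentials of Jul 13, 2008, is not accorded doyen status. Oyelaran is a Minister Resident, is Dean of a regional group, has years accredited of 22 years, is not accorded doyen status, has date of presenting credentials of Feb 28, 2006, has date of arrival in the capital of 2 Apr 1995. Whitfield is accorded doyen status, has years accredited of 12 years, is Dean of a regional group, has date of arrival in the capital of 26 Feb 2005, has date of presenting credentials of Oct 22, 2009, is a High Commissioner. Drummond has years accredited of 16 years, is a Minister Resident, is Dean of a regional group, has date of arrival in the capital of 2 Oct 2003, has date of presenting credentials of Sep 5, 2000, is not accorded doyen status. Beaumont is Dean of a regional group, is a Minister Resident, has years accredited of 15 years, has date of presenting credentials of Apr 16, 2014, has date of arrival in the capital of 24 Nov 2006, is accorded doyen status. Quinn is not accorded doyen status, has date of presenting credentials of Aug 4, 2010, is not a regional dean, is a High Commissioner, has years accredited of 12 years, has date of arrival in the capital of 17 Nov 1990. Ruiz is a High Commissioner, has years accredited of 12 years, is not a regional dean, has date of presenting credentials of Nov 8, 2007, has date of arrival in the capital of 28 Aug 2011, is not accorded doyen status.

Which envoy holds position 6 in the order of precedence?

By class of mission: Whitfield, Kapoor, Quinn and Ruiz (High Commissioner); then Beaumont, Drummond, Sato and Oyelaran (Minister Resident).
Whitfield, Kapoor, Quinn and Ruiz all have years accredited 12 years, so the next rule applies.
Among Whitfield, Kapoor, Quinn and Ruiz, accorded doyen status before not accorded doyen status: Whitfield (accorded doyen status) before Kapoor, Quinn and Ruiz (not accorded doyen status).
Kapoor, Quinn and Ruiz are each not a regional dean, so the next rule applies.
Among Kapoor, Quinn and Ruiz, alphabetically by surname: Kapoor before Quinn before Ruiz.
Among Beaumont, Drummond, Sato and Oyelaran, by years accredited (lower first): Beaumont (15 years) before Drummond and Sato (16 years) before Oyelaran (22 years).
Drummond and Sato are each not accorded doyen status, so the next rule applies.
Drummond and Sato are each Dean of a regional group, so the next rule applies.
Among Drummond and Sato, alphabetically by surname: Drummond before Sato.
Order: Whitfield, Kapoor, Quinn, Ruiz, Beaumont, Drummond, Sato, Oyelaran.

Drummond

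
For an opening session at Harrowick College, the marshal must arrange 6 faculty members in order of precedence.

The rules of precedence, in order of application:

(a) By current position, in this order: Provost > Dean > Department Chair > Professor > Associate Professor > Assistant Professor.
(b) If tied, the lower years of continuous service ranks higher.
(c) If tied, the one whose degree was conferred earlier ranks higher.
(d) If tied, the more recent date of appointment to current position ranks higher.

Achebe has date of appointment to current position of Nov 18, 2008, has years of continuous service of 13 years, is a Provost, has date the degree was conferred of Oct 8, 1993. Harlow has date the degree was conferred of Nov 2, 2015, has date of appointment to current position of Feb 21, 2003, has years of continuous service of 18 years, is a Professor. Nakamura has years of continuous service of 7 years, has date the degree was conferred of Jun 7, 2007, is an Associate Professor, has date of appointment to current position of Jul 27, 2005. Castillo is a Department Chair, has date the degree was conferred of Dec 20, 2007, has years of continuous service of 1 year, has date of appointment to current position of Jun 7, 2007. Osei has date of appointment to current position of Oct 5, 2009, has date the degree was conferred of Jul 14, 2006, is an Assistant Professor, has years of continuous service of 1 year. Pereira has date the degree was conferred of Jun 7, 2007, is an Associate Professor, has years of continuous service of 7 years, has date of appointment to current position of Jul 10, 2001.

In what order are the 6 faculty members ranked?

By current position: Achebe (Provost); then Castillo (Department Chair); then Harlow (Professor); then Nakamura and Pereira (Associate Professor); then Osei (Assistant Professor).
Nakamura and Pereira both have years of continuous service 7 years, so the next rule applies.
Nakamura and Pereira both have date the degree was conferred Jun 7, 2007, so the next rule applies.
Among Nakamura and Pereira, by date of appointment to current position (later first): Nakamura (Jul 27, 2005) before Pereira (Jul 10, 2001).
Full order: Achebe, Castillo, Harlow, Nakamura, Pereira, Osei.

Achebe, Castillo, Harlow, Nakamura, Pereira, Osei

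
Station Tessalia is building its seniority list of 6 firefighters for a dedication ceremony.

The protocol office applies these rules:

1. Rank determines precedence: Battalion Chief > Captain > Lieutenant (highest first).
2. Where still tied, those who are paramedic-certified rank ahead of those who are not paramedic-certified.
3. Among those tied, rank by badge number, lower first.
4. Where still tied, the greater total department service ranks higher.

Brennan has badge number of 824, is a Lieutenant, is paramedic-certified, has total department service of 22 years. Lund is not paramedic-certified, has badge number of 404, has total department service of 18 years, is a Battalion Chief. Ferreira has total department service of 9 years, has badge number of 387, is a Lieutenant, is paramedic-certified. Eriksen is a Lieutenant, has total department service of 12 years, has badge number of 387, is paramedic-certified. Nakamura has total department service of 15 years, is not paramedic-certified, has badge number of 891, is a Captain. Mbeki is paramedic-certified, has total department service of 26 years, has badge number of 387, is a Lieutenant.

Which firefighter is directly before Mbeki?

Nakamura

By rank: Lund (Battalion Chief); then Nakamura (Captain); then Mbeki, Eriksen, Ferreira and Brennan (Lieutenant).
Mbeki, Eriksen, Ferreira and Brennan are each paramedic-certified, so the next rule applies.
Among Mbeki, Eriksen, Ferreira and Brennan, by badge number (lower first): Mbeki, Eriksen and Ferreira (387) before Brennan (824).
Among Mbeki, Eriksen and Ferreira, by total department service (higher first): Mbeki (26 years) before Eriksen (12 years) before Ferreira (9 years).
Order: Lund, Nakamura, Mbeki, Eriksen, Ferreira, Brennan.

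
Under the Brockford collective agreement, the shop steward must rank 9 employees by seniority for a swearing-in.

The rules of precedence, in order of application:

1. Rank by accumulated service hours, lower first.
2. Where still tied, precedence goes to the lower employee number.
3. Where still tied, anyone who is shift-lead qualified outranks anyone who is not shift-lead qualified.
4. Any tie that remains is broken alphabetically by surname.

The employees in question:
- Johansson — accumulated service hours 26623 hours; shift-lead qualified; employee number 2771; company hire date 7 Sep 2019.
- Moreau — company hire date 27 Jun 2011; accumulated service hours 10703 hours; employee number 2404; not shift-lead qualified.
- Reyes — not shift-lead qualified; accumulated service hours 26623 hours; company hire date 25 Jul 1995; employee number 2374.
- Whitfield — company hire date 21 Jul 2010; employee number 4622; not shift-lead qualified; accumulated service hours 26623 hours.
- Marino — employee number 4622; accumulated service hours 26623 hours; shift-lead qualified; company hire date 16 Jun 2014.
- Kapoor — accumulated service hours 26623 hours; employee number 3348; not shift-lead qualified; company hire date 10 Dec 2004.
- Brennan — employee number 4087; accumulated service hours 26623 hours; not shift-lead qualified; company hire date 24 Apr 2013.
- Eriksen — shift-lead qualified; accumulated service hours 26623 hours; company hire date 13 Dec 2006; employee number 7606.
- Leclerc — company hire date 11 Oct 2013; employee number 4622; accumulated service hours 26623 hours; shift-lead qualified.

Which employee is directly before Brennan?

By accumulated service hours (lower first): Moreau (10703 hours); then Reyes, Johansson, Kapoor, Brennan, Leclerc, Marino, Whitfield and Eriksen (each 26623 hours).
Among Reyes, Johansson, Kapoor, Brennan, Leclerc, Marino, Whitfield and Eriksen, by employee number (lower first): Reyes (2374) before Johansson (2771) before Kapoor (3348) before Brennan (4087) before Leclerc, Marino and Whitfield (4622) before Eriksen (7606).
Among Leclerc, Marino and Whitfield, shift-lead qualified before not shift-lead qualified: Leclerc and Marino (shift-lead qualified) before Whitfield (not shift-lead qualified).
Among Leclerc and Marino, alphabetically by surname: Leclerc before Marino.
Order: Moreau, Reyes, Johansson, Kapoor, Brennan, Leclerc, Marino, Whitfield, Eriksen.

Kapoor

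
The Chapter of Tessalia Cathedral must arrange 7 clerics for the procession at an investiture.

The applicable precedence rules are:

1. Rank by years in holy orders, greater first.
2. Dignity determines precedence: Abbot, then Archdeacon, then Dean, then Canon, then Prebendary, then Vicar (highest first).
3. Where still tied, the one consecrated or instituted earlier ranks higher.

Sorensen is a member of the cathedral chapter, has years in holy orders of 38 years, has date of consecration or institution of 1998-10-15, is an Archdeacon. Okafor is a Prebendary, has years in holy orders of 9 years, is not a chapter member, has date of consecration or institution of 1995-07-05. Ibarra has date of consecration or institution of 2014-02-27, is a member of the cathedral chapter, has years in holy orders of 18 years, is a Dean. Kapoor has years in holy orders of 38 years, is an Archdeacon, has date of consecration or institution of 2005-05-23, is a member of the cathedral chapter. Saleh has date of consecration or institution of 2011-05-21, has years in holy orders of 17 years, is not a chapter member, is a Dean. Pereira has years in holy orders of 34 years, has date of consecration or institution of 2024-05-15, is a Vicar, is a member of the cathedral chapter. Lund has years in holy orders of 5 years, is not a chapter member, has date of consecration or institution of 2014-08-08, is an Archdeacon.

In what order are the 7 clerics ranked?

Sorensen, Kapoor, Pereira, Ibarra, Saleh, Okafor, Lund

By years in holy orders (higher first): Sorensen and Kapoor (both 38 years); then Pereira (34 years); then Ibarra (18 years); then Saleh (17 years); then Okafor (9 years); then Lund (5 years).
Sorensen and Kapoor are each Archdeacon, so the next rule applies.
Among Sorensen and Kapoor, by date of consecration or institution (earlier first): Sorensen (1998-10-15) before Kapoor (2005-05-23).
Full order: Sorensen, Kapoor, Pereira, Ibarra, Saleh, Okafor, Lund.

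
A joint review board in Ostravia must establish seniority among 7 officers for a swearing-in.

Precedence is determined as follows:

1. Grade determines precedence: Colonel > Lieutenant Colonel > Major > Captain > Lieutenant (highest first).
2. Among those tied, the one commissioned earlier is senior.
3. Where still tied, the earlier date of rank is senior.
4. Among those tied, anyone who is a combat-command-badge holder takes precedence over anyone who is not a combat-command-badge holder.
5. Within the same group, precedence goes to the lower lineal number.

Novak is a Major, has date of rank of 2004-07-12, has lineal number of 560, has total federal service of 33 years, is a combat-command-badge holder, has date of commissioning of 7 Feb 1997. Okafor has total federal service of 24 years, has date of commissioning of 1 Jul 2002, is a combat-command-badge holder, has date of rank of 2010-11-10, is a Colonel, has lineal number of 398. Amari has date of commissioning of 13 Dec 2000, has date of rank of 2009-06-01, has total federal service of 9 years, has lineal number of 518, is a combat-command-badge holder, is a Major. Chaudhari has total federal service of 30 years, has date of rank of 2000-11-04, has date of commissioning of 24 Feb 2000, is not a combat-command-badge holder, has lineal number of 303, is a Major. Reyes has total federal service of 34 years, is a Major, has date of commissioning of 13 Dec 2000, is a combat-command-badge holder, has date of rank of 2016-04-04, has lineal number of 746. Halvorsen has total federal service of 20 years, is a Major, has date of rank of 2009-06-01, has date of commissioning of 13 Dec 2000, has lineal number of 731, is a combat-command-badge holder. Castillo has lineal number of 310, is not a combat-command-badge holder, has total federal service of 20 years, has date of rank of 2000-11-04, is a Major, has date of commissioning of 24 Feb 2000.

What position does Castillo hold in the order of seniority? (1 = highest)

4

By grade: Okafor (Colonel); then Novak, Chaudhari, Castillo, Amari, Halvorsen and Reyes (Major).
Among Novak, Chaudhari, Castillo, Amari, Halvorsen and Reyes, by date of commissioning (earlier first): Novak (7 Feb 1997) before Chaudhari and Castillo (24 Feb 2000) before Amari, Halvorsen and Reyes (13 Dec 2000).
Chaudhari and Castillo both have date of rank 2000-11-04, so the next rule applies.
Chaudhari and Castillo are each not a combat-command-badge holder, so the next rule applies.
Among Chaudhari and Castillo, by lineal number (lower first): Chaudhari (303) before Castillo (310).
Among Amari, Halvorsen and Reyes, by date of rank (earlier first): Amari and Halvorsen (2009-06-01) before Reyes (2016-04-04).
Amari and Halvorsen are each a combat-command-badge holder, so the next rule applies.
Among Amari and Halvorsen, by lineal number (lower first): Amari (518) before Halvorsen (731).
Order: Okafor, Novak, Chaudhari, Castillo, Amari, Halvorsen, Reyes. So position 4.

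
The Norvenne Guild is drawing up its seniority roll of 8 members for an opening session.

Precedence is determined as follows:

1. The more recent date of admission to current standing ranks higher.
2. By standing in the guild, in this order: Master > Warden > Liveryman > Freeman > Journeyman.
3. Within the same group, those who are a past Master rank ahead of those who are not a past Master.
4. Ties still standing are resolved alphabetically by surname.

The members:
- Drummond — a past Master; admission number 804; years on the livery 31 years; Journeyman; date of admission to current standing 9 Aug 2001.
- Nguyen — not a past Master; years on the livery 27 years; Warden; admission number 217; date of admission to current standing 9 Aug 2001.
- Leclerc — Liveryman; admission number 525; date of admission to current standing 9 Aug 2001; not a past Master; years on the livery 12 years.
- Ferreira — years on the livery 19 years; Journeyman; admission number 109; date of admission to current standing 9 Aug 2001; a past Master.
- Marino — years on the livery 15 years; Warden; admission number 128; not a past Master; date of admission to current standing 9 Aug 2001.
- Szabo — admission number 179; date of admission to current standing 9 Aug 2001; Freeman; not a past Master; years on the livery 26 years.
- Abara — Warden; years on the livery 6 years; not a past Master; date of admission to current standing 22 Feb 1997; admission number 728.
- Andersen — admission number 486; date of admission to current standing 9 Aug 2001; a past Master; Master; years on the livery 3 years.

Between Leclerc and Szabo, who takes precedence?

By date of admission to current standing (later first): Andersen, Marino, Nguyen, Leclerc, Szabo, Drummond and Ferreira (each 9 Aug 2001); then Abara (22 Feb 1997).
Among Andersen, Marino, Nguyen, Leclerc, Szabo, Drummond and Ferreira, by standing in the guild: Andersen (Master) before Marino and Nguyen (Warden) before Leclerc (Liveryman) before Szabo (Freeman) before Drummond and Ferreira (Journeyman).
Marino and Nguyen are each not a past Master, so the next rule applies.
Among Marino and Nguyen, alphabetically by surname: Marino before Nguyen.
Drummond and Ferreira are each a past Master, so the next rule applies.
Among Drummond and Ferreira, alphabetically by surname: Drummond before Ferreira.
So Leclerc takes precedence.

Leclerc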